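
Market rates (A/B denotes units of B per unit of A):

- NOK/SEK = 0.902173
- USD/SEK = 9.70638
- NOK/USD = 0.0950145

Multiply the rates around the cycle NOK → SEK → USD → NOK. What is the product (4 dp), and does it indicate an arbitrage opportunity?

Around NOK → SEK → USD → NOK: 1 × 0.902173 ÷ 9.70638 ÷ 0.0950145 = 0.978234
Product < 1; profitable direction is NOK → USD → SEK → NOK.

0.9782 (arbitrage exists)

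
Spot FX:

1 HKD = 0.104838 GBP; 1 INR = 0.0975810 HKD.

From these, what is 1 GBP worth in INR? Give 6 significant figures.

GBP/INR = 97.7498

1 GBP ÷ 0.104838 = 9.53853 HKD
9.53853 HKD ÷ 0.0975810 = 97.7498 INR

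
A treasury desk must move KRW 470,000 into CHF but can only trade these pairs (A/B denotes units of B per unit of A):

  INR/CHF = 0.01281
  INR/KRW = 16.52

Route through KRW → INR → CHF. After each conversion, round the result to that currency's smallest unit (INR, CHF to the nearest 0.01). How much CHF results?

KRW 470,000 ÷ 16.52 = INR 28,450.36
INR 28,450.36 × 0.01281 = CHF 364.45

CHF 364.45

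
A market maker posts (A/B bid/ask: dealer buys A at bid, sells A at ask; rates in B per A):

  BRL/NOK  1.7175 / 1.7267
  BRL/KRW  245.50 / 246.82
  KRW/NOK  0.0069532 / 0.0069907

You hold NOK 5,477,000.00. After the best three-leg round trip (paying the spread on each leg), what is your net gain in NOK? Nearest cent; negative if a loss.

Net result: NOK -25,218.10 (no profitable arbitrage after spreads)

Best loop NOK → KRW → BRL → NOK:
NOK 5,477,000.00 ÷ 0.0069907 (buy KRW at ask) = KRW 783,469,467
KRW 783,469,467 ÷ 246.82 (buy BRL at ask) = BRL 3,174,254.38
BRL 3,174,254.38 × 1.7175 (sell BRL at bid) = NOK 5,451,781.90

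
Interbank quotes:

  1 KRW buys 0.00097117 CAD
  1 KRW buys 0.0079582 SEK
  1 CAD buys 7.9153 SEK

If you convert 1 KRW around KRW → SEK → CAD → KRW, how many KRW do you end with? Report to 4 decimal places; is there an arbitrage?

1.0353 (arbitrage exists)

Around KRW → SEK → CAD → KRW: 1 × 0.0079582 ÷ 7.9153 ÷ 0.00097117 = 1.035267
Product > 1; profitable direction is KRW → SEK → CAD → KRW.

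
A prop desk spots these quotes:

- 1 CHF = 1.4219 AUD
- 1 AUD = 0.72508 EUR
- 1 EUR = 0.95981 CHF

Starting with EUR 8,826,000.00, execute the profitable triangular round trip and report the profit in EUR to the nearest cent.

Profitable loop is EUR → AUD → CHF → EUR:
EUR 8,826,000.00 ÷ 0.72508 = AUD 12,172,449.94
AUD 12,172,449.94 ÷ 1.4219 = CHF 8,560,693.39
CHF 8,560,693.39 ÷ 0.95981 = EUR 8,919,154.20
Profit = EUR 8,919,154.20 − EUR 8,826,000.00

Profit: EUR 93,154.20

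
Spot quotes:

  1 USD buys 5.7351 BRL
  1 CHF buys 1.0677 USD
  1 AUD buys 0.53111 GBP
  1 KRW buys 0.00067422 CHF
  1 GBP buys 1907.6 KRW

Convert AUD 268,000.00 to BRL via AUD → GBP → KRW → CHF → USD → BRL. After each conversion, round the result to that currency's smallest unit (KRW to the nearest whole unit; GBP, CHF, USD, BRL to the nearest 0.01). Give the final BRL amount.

AUD 268,000.00 × 0.53111 = GBP 142,337.48
GBP 142,337.48 × 1907.6 = KRW 271,522,977
KRW 271,522,977 × 0.00067422 = CHF 183,066.22
CHF 183,066.22 × 1.0677 = USD 195,459.80
USD 195,459.80 × 5.7351 = BRL 1,120,981.50

BRL 1,120,981.50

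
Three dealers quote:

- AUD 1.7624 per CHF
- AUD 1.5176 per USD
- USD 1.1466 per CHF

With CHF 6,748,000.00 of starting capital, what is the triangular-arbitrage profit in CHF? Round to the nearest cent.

Profit: CHF 86,555.94

Profitable loop is CHF → AUD → USD → CHF:
CHF 6,748,000.00 × 1.7624 = AUD 11,892,675.20
AUD 11,892,675.20 ÷ 1.5176 = USD 7,836,501.85
USD 7,836,501.85 ÷ 1.1466 = CHF 6,834,555.94
Profit = CHF 6,834,555.94 − CHF 6,748,000.00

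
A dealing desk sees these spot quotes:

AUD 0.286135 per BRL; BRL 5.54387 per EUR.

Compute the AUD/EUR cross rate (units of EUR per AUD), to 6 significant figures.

AUD/EUR = 0.630400

1 AUD ÷ 0.286135 = 3.49485 BRL
3.49485 BRL ÷ 5.54387 = 0.6304 EUR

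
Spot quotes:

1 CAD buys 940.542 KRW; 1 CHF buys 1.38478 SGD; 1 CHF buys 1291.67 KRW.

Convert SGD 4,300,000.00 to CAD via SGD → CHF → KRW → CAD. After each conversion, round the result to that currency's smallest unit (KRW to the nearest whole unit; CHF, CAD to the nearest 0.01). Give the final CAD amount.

CAD 4,264,430.61

SGD 4,300,000.00 ÷ 1.38478 = CHF 3,105,186.38
CHF 3,105,186.38 × 1291.67 = KRW 4,010,876,091
KRW 4,010,876,091 ÷ 940.542 = CAD 4,264,430.61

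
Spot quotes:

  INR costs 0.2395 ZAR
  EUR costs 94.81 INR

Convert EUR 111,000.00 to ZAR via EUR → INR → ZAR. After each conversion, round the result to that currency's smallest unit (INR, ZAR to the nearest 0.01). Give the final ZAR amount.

EUR 111,000.00 × 94.81 = INR 10,523,910.00
INR 10,523,910.00 × 0.2395 = ZAR 2,520,476.44

ZAR 2,520,476.44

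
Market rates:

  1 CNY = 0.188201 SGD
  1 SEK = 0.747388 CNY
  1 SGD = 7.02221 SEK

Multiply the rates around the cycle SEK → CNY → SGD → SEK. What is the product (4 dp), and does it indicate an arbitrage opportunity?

0.9877 (arbitrage exists)

Around SEK → CNY → SGD → SEK: 1 × 0.747388 × 0.188201 × 7.02221 = 0.987738
Product < 1; profitable direction is SEK → SGD → CNY → SEK.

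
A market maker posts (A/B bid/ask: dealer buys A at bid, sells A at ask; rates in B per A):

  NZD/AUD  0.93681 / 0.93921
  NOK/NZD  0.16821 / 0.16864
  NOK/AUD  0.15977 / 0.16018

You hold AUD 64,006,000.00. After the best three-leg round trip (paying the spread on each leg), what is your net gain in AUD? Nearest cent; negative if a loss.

Net profit: AUD 558,325.88

Best loop AUD → NZD → NOK → AUD:
AUD 64,006,000.00 ÷ 0.93921 (buy NZD at ask) = NZD 68,148,763.32
NZD 68,148,763.32 ÷ 0.16864 (buy NOK at ask) = NOK 404,107,941.90
NOK 404,107,941.90 × 0.15977 (sell NOK at bid) = AUD 64,564,325.88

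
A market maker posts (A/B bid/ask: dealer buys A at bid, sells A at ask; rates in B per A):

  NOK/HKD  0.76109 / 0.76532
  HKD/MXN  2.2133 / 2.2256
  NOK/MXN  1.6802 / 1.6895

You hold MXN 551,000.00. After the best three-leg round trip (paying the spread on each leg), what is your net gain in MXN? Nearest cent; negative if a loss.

Net result: MXN -1,623.98 (no profitable arbitrage after spreads)

Best loop MXN → NOK → HKD → MXN:
MXN 551,000.00 ÷ 1.6895 (buy NOK at ask) = NOK 326,131.99
NOK 326,131.99 × 0.76109 (sell NOK at bid) = HKD 248,215.80
HKD 248,215.80 × 2.2133 (sell HKD at bid) = MXN 549,376.02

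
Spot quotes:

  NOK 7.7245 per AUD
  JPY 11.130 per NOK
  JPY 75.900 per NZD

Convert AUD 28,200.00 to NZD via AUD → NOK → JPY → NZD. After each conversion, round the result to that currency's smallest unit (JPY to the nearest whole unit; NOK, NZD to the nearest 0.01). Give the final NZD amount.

AUD 28,200.00 × 7.7245 = NOK 217,830.90
NOK 217,830.90 × 11.130 = JPY 2,424,458
JPY 2,424,458 ÷ 75.900 = NZD 31,942.79

NZD 31,942.79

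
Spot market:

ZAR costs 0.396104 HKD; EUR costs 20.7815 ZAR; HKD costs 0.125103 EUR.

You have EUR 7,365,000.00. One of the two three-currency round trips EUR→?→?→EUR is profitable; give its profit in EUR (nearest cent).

Profitable loop is EUR → ZAR → HKD → EUR:
EUR 7,365,000.00 × 20.7815 = ZAR 153,055,747.50
ZAR 153,055,747.50 × 0.396104 = HKD 60,625,993.81
HKD 60,625,993.81 × 0.125103 = EUR 7,584,493.70
Profit = EUR 7,584,493.70 − EUR 7,365,000.00

Profit: EUR 219,493.70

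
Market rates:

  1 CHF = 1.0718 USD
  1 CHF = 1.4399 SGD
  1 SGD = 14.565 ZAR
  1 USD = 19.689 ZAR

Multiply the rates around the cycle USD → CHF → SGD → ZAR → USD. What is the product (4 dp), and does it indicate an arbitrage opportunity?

0.9938 (arbitrage exists)

Around USD → CHF → SGD → ZAR → USD: 1 ÷ 1.0718 × 1.4399 × 14.565 ÷ 19.689 = 0.993815
Product < 1; profitable direction is USD → ZAR → SGD → CHF → USD.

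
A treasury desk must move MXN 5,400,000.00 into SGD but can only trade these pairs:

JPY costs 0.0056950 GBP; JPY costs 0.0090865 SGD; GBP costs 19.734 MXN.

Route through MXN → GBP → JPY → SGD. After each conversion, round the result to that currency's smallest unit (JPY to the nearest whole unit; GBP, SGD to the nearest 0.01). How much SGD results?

SGD 436,597.79

MXN 5,400,000.00 ÷ 19.734 = GBP 273,639.40
GBP 273,639.40 ÷ 0.0056950 = JPY 48,049,061
JPY 48,049,061 × 0.0090865 = SGD 436,597.79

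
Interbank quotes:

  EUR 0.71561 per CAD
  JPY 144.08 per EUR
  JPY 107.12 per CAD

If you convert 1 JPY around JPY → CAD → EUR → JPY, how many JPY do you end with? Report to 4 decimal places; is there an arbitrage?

Around JPY → CAD → EUR → JPY: 1 ÷ 107.12 × 0.71561 × 144.08 = 0.962519
Product < 1; profitable direction is JPY → EUR → CAD → JPY.

0.9625 (arbitrage exists)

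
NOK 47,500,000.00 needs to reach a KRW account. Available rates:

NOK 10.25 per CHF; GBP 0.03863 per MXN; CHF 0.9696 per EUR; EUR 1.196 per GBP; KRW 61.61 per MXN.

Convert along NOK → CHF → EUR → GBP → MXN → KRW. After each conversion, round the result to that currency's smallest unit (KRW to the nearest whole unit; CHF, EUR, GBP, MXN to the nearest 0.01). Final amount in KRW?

KRW 6,373,418,824

NOK 47,500,000.00 ÷ 10.25 = CHF 4,634,146.34
CHF 4,634,146.34 ÷ 0.9696 = EUR 4,779,441.36
EUR 4,779,441.36 ÷ 1.196 = GBP 3,996,188.43
GBP 3,996,188.43 ÷ 0.03863 = MXN 103,447,797.83
MXN 103,447,797.83 × 61.61 = KRW 6,373,418,824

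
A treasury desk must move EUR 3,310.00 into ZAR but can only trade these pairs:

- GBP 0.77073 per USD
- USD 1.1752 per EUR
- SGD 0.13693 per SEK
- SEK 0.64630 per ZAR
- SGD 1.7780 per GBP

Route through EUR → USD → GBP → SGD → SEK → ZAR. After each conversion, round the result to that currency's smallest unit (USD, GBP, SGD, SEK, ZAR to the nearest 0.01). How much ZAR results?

EUR 3,310.00 × 1.1752 = USD 3,889.91
USD 3,889.91 × 0.77073 = GBP 2,998.07
GBP 2,998.07 × 1.7780 = SGD 5,330.57
SGD 5,330.57 ÷ 0.13693 = SEK 38,929.16
SEK 38,929.16 ÷ 0.64630 = ZAR 60,233.89

ZAR 60,233.89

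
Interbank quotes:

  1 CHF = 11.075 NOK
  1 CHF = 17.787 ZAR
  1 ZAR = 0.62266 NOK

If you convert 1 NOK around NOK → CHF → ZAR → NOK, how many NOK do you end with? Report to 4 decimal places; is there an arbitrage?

1.0000 (no arbitrage)

Around NOK → CHF → ZAR → NOK: 1 ÷ 11.075 × 17.787 × 0.62266 = 1.000023
Product ≈ 1 (deviation 0.002%, within rounding noise).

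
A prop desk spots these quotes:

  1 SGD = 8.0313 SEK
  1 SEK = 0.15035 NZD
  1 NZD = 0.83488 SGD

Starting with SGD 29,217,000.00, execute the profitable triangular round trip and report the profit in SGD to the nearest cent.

Profit: SGD 237,317.18

Profitable loop is SGD → SEK → NZD → SGD:
SGD 29,217,000.00 × 8.0313 = SEK 234,650,492.10
SEK 234,650,492.10 × 0.15035 = NZD 35,279,701.49
NZD 35,279,701.49 × 0.83488 = SGD 29,454,317.18
Profit = SGD 29,454,317.18 − SGD 29,217,000.00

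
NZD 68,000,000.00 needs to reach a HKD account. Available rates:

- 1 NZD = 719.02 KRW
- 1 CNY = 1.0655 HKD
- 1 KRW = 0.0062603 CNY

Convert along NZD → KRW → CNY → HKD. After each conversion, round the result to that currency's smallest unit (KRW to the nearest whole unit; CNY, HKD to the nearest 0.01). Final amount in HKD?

HKD 326,135,806.77

NZD 68,000,000.00 × 719.02 = KRW 48,893,360,000
KRW 48,893,360,000 × 0.0062603 = CNY 306,087,101.61
CNY 306,087,101.61 × 1.0655 = HKD 326,135,806.77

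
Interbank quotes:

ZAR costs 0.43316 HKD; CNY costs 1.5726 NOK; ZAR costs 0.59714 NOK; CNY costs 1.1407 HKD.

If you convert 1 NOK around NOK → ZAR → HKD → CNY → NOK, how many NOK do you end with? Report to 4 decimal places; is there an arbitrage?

Around NOK → ZAR → HKD → CNY → NOK: 1 ÷ 0.59714 × 0.43316 ÷ 1.1407 × 1.5726 = 1.000044
Product ≈ 1 (deviation 0.004%, within rounding noise).

1.0000 (no arbitrage)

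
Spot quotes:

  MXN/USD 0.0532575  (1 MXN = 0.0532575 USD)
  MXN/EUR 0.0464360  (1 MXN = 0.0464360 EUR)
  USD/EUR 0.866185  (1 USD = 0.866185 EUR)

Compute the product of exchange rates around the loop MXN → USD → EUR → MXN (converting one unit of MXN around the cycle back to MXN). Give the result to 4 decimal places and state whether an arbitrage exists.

0.9934 (arbitrage exists)

Around MXN → USD → EUR → MXN: 1 × 0.0532575 × 0.866185 ÷ 0.0464360 = 0.993429
Product < 1; profitable direction is MXN → EUR → USD → MXN.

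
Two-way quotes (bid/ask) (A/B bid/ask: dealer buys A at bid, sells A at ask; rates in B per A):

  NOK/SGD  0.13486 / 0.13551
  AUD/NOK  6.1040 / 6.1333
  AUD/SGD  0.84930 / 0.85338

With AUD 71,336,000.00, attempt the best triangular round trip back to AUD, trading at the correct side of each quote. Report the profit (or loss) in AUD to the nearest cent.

Best loop AUD → SGD → NOK → AUD:
AUD 71,336,000.00 × 0.84930 (sell AUD at bid) = SGD 60,585,664.80
SGD 60,585,664.80 ÷ 0.13551 (buy NOK at ask) = NOK 447,093,681.65
NOK 447,093,681.65 ÷ 6.1333 (buy AUD at ask) = AUD 72,896,105.14

Net profit: AUD 1,560,105.14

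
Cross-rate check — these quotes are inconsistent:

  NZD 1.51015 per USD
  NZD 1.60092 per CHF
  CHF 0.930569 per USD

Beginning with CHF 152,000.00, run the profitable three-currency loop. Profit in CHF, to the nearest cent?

Profitable loop is CHF → USD → NZD → CHF:
CHF 152,000.00 ÷ 0.930569 = USD 163,340.92
USD 163,340.92 × 1.51015 = NZD 246,669.30
NZD 246,669.30 ÷ 1.60092 = CHF 154,079.71
Profit = CHF 154,079.71 − CHF 152,000.00

Profit: CHF 2,079.71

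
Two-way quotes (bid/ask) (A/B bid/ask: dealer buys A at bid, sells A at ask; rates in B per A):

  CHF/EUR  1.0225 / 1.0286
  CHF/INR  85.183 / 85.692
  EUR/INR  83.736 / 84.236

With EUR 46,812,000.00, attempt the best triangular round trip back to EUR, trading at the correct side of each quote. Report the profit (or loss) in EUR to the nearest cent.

Best loop EUR → INR → CHF → EUR:
EUR 46,812,000.00 × 83.736 (sell EUR at bid) = INR 3,919,849,632.00
INR 3,919,849,632.00 ÷ 85.692 (buy CHF at ask) = CHF 45,743,472.34
CHF 45,743,472.34 × 1.0225 (sell CHF at bid) = EUR 46,772,700.47

Net result: EUR -39,299.53 (no profitable arbitrage after spreads)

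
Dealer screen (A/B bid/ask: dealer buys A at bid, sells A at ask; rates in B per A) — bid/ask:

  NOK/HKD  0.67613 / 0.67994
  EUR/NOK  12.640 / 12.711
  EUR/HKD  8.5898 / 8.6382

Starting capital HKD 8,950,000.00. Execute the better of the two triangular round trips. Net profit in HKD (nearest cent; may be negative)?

Net result: HKD -54,798.76 (no profitable arbitrage after spreads)

Best loop HKD → NOK → EUR → HKD:
HKD 8,950,000.00 ÷ 0.67994 (buy NOK at ask) = NOK 13,162,926.14
NOK 13,162,926.14 ÷ 12.711 (buy EUR at ask) = EUR 1,035,553.94
EUR 1,035,553.94 × 8.5898 (sell EUR at bid) = HKD 8,895,201.24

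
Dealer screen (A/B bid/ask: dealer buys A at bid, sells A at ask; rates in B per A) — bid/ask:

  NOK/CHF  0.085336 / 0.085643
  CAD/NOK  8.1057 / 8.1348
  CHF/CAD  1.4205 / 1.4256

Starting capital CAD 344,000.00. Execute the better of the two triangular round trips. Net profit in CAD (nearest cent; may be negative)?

Best loop CAD → CHF → NOK → CAD:
CAD 344,000.00 ÷ 1.4256 (buy CHF at ask) = CHF 241,301.91
CHF 241,301.91 ÷ 0.085643 (buy NOK at ask) = NOK 2,817,532.17
NOK 2,817,532.17 ÷ 8.1348 (buy CAD at ask) = CAD 346,355.43

Net profit: CAD 2,355.43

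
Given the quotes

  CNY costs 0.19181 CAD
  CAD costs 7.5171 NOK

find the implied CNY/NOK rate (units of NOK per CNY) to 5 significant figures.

CNY/NOK = 1.4419

1 CNY × 0.19181 = 0.19181 CAD
0.19181 CAD × 7.5171 = 1.44185 NOK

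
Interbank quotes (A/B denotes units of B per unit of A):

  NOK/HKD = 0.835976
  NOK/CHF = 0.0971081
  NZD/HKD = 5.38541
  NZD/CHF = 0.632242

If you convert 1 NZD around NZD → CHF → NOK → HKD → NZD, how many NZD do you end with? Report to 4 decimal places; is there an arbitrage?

Around NZD → CHF → NOK → HKD → NZD: 1 × 0.632242 ÷ 0.0971081 × 0.835976 ÷ 5.38541 = 1.010655
Product > 1; profitable direction is NZD → CHF → NOK → HKD → NZD.

1.0107 (arbitrage exists)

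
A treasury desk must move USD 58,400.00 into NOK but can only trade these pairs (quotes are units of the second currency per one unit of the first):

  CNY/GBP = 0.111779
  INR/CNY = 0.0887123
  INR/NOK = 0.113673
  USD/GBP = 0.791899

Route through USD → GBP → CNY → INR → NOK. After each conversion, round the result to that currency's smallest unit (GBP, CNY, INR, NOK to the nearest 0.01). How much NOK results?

USD 58,400.00 × 0.791899 = GBP 46,246.90
GBP 46,246.90 ÷ 0.111779 = CNY 413,735.14
CNY 413,735.14 ÷ 0.0887123 = INR 4,663,785.52
INR 4,663,785.52 × 0.113673 = NOK 530,146.49

NOK 530,146.49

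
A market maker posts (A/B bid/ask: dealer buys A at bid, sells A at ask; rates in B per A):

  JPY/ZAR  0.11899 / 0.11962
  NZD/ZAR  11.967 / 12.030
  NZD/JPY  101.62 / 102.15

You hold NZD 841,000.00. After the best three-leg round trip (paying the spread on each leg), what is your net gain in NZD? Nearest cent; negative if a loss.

Net profit: NZD 4,317.82

Best loop NZD → JPY → ZAR → NZD:
NZD 841,000.00 × 101.62 (sell NZD at bid) = JPY 85,462,420
JPY 85,462,420 × 0.11899 (sell JPY at bid) = ZAR 10,169,173.36
ZAR 10,169,173.36 ÷ 12.030 (buy NZD at ask) = NZD 845,317.82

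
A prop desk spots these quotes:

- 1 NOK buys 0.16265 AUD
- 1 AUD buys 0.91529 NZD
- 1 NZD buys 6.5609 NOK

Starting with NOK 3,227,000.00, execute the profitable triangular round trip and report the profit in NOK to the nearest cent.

Profit: NOK 76,868.57

Profitable loop is NOK → NZD → AUD → NOK:
NOK 3,227,000.00 ÷ 6.5609 = NZD 491,853.25
NZD 491,853.25 ÷ 0.91529 = AUD 537,374.22
AUD 537,374.22 ÷ 0.16265 = NOK 3,303,868.57
Profit = NOK 3,303,868.57 − NOK 3,227,000.00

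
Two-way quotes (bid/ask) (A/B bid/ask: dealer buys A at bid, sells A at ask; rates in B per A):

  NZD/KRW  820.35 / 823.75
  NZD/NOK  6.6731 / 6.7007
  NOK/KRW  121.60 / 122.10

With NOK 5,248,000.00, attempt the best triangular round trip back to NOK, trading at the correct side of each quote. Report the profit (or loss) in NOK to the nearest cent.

Net profit: NOK 14,076.66

Best loop NOK → NZD → KRW → NOK:
NOK 5,248,000.00 ÷ 6.7007 (buy NZD at ask) = NZD 783,201.76
NZD 783,201.76 × 820.35 (sell NZD at bid) = KRW 642,499,560
KRW 642,499,560 ÷ 122.10 (buy NOK at ask) = NOK 5,262,076.66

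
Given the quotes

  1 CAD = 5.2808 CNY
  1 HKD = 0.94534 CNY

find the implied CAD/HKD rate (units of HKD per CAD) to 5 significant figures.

1 CAD × 5.2808 = 5.2808 CNY
5.2808 CNY ÷ 0.94534 = 5.58614 HKD

CAD/HKD = 5.5861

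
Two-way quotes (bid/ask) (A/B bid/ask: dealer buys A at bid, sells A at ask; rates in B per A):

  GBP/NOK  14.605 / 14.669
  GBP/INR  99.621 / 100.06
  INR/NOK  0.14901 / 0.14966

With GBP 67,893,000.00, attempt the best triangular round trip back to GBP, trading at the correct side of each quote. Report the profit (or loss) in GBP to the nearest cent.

Best loop GBP → INR → NOK → GBP:
GBP 67,893,000.00 × 99.621 (sell GBP at bid) = INR 6,763,568,553.00
INR 6,763,568,553.00 × 0.14901 (sell INR at bid) = NOK 1,007,839,350.08
NOK 1,007,839,350.08 ÷ 14.669 (buy GBP at ask) = GBP 68,705,388.92

Net profit: GBP 812,388.92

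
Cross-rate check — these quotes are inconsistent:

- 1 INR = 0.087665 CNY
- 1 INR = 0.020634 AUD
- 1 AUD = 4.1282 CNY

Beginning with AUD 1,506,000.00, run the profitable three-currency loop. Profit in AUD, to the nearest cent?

Profit: AUD 43,912.04

Profitable loop is AUD → INR → CNY → AUD:
AUD 1,506,000.00 ÷ 0.020634 = INR 72,986,333.24
INR 72,986,333.24 × 0.087665 = CNY 6,398,346.90
CNY 6,398,346.90 ÷ 4.1282 = AUD 1,549,912.04
Profit = AUD 1,549,912.04 − AUD 1,506,000.00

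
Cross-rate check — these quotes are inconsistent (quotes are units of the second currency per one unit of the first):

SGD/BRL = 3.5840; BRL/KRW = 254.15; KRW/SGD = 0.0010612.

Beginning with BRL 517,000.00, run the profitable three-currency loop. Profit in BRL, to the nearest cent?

Profit: BRL 17,853.92

Profitable loop is BRL → SGD → KRW → BRL:
BRL 517,000.00 ÷ 3.5840 = SGD 144,252.23
SGD 144,252.23 ÷ 0.0010612 = KRW 135,933,125
KRW 135,933,125 ÷ 254.15 = BRL 534,853.92
Profit = BRL 534,853.92 − BRL 517,000.00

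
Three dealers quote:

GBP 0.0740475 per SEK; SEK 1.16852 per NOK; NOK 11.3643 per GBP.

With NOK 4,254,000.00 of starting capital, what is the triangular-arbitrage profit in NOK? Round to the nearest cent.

Profit: NOK 72,216.46

Profitable loop is NOK → GBP → SEK → NOK:
NOK 4,254,000.00 ÷ 11.3643 = GBP 374,330.14
GBP 374,330.14 ÷ 0.0740475 = SEK 5,055,270.46
SEK 5,055,270.46 ÷ 1.16852 = NOK 4,326,216.46
Profit = NOK 4,326,216.46 − NOK 4,254,000.00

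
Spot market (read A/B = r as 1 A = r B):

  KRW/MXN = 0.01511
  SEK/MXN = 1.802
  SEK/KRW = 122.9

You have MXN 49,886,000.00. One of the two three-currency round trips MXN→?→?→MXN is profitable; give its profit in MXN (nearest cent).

Profit: MXN 1,523,128.65

Profitable loop is MXN → SEK → KRW → MXN:
MXN 49,886,000.00 ÷ 1.802 = SEK 27,683,684.79
SEK 27,683,684.79 × 122.9 = KRW 3,402,324,861
KRW 3,402,324,861 × 0.01511 = MXN 51,409,128.65
Profit = MXN 51,409,128.65 − MXN 49,886,000.00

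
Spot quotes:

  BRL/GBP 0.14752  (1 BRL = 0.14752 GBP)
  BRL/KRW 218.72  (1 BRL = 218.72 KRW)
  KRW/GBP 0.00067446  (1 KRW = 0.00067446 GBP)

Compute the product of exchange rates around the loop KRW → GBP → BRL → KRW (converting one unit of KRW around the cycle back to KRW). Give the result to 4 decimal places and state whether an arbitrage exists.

Around KRW → GBP → BRL → KRW: 1 × 0.00067446 ÷ 0.14752 × 218.72 = 0.999986
Product ≈ 1 (deviation 0.001%, within rounding noise).

1.0000 (no arbitrage)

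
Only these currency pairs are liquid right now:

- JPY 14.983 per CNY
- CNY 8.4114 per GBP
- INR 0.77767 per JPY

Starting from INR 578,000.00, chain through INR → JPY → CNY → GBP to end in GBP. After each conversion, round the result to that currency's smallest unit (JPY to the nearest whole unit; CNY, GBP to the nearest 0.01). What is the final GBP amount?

GBP 5,897.47

INR 578,000.00 ÷ 0.77767 = JPY 743,246
JPY 743,246 ÷ 14.983 = CNY 49,605.95
CNY 49,605.95 ÷ 8.4114 = GBP 5,897.47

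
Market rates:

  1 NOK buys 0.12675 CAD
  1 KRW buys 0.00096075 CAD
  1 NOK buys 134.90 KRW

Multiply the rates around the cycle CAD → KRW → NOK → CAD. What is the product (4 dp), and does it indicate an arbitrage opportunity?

Around CAD → KRW → NOK → CAD: 1 ÷ 0.00096075 ÷ 134.90 × 0.12675 = 0.977970
Product < 1; profitable direction is CAD → NOK → KRW → CAD.

0.9780 (arbitrage exists)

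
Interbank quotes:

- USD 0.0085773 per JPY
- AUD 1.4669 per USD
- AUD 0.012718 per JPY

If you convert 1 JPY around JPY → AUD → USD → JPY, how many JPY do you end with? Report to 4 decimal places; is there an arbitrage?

1.0108 (arbitrage exists)

Around JPY → AUD → USD → JPY: 1 × 0.012718 ÷ 1.4669 ÷ 0.0085773 = 1.010806
Product > 1; profitable direction is JPY → AUD → USD → JPY.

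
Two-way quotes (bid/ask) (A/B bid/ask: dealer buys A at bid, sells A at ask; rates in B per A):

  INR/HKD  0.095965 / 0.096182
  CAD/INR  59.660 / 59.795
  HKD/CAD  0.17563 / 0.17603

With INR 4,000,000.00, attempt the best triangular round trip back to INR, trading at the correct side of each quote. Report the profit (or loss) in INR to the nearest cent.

Best loop INR → HKD → CAD → INR:
INR 4,000,000.00 × 0.095965 (sell INR at bid) = HKD 383,860.00
HKD 383,860.00 × 0.17563 (sell HKD at bid) = CAD 67,417.33
CAD 67,417.33 × 59.660 (sell CAD at bid) = INR 4,022,118.02

Net profit: INR 22,118.02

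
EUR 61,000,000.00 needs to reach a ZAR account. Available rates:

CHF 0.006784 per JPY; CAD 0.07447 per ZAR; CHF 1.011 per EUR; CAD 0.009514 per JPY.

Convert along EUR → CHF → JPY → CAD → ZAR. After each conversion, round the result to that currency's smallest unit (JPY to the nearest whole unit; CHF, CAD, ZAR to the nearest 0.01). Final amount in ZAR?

ZAR 1,161,386,957.57

EUR 61,000,000.00 × 1.011 = CHF 61,671,000.00
CHF 61,671,000.00 ÷ 0.006784 = JPY 9,090,654,481
JPY 9,090,654,481 × 0.009514 = CAD 86,488,486.73
CAD 86,488,486.73 ÷ 0.07447 = ZAR 1,161,386,957.57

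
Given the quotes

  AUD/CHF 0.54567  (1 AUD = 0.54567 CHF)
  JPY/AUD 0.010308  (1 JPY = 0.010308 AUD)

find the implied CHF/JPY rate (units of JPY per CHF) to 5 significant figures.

1 CHF ÷ 0.54567 = 1.83261 AUD
1.83261 AUD ÷ 0.010308 = 177.785 JPY

CHF/JPY = 177.79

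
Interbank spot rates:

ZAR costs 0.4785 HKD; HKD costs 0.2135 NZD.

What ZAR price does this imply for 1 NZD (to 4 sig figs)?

NZD/ZAR = 9.789

1 NZD ÷ 0.2135 = 4.68384 HKD
4.68384 HKD ÷ 0.4785 = 9.78859 ZAR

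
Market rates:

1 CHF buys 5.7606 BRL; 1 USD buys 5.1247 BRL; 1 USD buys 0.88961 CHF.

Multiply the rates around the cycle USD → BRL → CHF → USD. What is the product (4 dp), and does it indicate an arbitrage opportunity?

Around USD → BRL → CHF → USD: 1 × 5.1247 ÷ 5.7606 ÷ 0.88961 = 1.000002
Product ≈ 1 (deviation 0.000%, within rounding noise).

1.0000 (no arbitrage)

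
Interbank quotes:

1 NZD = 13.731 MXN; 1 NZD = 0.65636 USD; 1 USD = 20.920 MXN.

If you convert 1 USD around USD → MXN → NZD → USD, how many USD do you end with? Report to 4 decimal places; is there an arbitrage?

1.0000 (no arbitrage)

Around USD → MXN → NZD → USD: 1 × 20.920 ÷ 13.731 × 0.65636 = 1.000004
Product ≈ 1 (deviation 0.000%, within rounding noise).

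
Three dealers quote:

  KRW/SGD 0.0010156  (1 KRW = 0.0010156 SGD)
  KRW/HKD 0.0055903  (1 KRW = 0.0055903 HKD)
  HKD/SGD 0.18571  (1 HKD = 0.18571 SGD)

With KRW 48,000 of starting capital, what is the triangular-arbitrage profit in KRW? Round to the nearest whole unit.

Profit: KRW 1,067

Profitable loop is KRW → HKD → SGD → KRW:
KRW 48,000 × 0.0055903 = HKD 268.33
HKD 268.33 × 0.18571 = SGD 49.83
SGD 49.83 ÷ 0.0010156 = KRW 49,067
Profit = KRW 49,067 − KRW 48,000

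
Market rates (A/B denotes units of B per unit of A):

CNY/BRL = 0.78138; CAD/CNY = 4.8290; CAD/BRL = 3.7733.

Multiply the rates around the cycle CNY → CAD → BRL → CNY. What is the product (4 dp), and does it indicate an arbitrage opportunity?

Around CNY → CAD → BRL → CNY: 1 ÷ 4.8290 × 3.7733 ÷ 0.78138 = 1.000004
Product ≈ 1 (deviation 0.000%, within rounding noise).

1.0000 (no arbitrage)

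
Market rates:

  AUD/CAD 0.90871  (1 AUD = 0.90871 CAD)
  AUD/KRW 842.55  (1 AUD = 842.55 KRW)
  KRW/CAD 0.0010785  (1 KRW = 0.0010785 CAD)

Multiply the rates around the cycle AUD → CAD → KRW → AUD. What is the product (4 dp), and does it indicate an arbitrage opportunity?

Around AUD → CAD → KRW → AUD: 1 × 0.90871 ÷ 0.0010785 ÷ 842.55 = 1.000022
Product ≈ 1 (deviation 0.002%, within rounding noise).

1.0000 (no arbitrage)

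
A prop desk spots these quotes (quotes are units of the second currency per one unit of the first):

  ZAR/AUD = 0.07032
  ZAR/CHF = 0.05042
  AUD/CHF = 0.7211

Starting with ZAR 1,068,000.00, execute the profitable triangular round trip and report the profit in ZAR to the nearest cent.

Profitable loop is ZAR → AUD → CHF → ZAR:
ZAR 1,068,000.00 × 0.07032 = AUD 75,101.76
AUD 75,101.76 × 0.7211 = CHF 54,155.88
CHF 54,155.88 ÷ 0.05042 = ZAR 1,074,095.18
Profit = ZAR 1,074,095.18 − ZAR 1,068,000.00

Profit: ZAR 6,095.18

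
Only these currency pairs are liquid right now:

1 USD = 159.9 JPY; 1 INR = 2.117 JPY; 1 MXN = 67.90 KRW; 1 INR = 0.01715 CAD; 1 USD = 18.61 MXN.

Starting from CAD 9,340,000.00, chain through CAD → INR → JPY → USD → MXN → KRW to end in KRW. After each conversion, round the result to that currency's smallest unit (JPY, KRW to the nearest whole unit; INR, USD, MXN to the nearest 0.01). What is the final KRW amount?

CAD 9,340,000.00 ÷ 0.01715 = INR 544,606,413.99
INR 544,606,413.99 × 2.117 = JPY 1,152,931,778
JPY 1,152,931,778 ÷ 159.9 = USD 7,210,330.07
USD 7,210,330.07 × 18.61 = MXN 134,184,242.60
MXN 134,184,242.60 × 67.90 = KRW 9,111,110,073

KRW 9,111,110,073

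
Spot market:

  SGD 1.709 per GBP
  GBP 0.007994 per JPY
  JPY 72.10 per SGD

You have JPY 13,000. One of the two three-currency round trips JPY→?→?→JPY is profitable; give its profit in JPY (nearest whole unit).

Profit: JPY 198

Profitable loop is JPY → SGD → GBP → JPY:
JPY 13,000 ÷ 72.10 = SGD 180.31
SGD 180.31 ÷ 1.709 = GBP 105.50
GBP 105.50 ÷ 0.007994 = JPY 13,198
Profit = JPY 13,198 − JPY 13,000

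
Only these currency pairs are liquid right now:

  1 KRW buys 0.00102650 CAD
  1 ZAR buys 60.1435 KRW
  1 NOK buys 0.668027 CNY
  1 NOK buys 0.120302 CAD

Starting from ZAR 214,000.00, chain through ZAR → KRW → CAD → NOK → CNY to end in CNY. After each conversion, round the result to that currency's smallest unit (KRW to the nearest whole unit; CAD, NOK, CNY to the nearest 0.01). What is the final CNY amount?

CNY 73,363.91

ZAR 214,000.00 × 60.1435 = KRW 12,870,709
KRW 12,870,709 × 0.00102650 = CAD 13,211.78
CAD 13,211.78 ÷ 0.120302 = NOK 109,821.78
NOK 109,821.78 × 0.668027 = CNY 73,363.91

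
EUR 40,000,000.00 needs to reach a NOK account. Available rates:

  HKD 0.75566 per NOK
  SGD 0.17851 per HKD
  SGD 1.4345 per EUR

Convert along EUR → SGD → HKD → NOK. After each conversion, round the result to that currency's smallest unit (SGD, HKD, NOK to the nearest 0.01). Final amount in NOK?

EUR 40,000,000.00 × 1.4345 = SGD 57,380,000.00
SGD 57,380,000.00 ÷ 0.17851 = HKD 321,438,574.87
HKD 321,438,574.87 ÷ 0.75566 = NOK 425,374,606.13

NOK 425,374,606.13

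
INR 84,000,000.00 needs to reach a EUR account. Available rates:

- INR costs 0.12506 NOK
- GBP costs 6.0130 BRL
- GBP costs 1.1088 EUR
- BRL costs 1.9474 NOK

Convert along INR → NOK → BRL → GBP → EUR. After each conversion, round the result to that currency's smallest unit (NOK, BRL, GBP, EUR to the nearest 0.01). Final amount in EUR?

INR 84,000,000.00 × 0.12506 = NOK 10,505,040.00
NOK 10,505,040.00 ÷ 1.9474 = BRL 5,394,392.52
BRL 5,394,392.52 ÷ 6.0130 = GBP 897,121.66
GBP 897,121.66 × 1.1088 = EUR 994,728.50

EUR 994,728.50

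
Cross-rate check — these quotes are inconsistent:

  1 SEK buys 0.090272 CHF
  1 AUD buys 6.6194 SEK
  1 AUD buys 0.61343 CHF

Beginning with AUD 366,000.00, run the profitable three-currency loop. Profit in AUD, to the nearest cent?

Profit: AUD 9,728.73

Profitable loop is AUD → CHF → SEK → AUD:
AUD 366,000.00 × 0.61343 = CHF 224,515.38
CHF 224,515.38 ÷ 0.090272 = SEK 2,487,098.77
SEK 2,487,098.77 ÷ 6.6194 = AUD 375,728.73
Profit = AUD 375,728.73 − AUD 366,000.00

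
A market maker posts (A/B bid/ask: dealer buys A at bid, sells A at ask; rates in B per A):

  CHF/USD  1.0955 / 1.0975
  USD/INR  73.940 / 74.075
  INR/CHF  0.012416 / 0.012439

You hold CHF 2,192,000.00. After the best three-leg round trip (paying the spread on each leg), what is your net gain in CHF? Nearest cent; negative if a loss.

Net profit: CHF 12,520.20

Best loop CHF → USD → INR → CHF:
CHF 2,192,000.00 × 1.0955 (sell CHF at bid) = USD 2,401,336.00
USD 2,401,336.00 × 73.940 (sell USD at bid) = INR 177,554,783.84
INR 177,554,783.84 × 0.012416 (sell INR at bid) = CHF 2,204,520.20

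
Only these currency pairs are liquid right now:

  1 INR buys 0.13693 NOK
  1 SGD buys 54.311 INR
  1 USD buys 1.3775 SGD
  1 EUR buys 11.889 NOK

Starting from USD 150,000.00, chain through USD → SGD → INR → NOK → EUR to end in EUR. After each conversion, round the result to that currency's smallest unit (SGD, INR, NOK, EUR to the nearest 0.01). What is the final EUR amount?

EUR 129,248.03

USD 150,000.00 × 1.3775 = SGD 206,625.00
SGD 206,625.00 × 54.311 = INR 11,222,010.38
INR 11,222,010.38 × 0.13693 = NOK 1,536,629.88
NOK 1,536,629.88 ÷ 11.889 = EUR 129,248.03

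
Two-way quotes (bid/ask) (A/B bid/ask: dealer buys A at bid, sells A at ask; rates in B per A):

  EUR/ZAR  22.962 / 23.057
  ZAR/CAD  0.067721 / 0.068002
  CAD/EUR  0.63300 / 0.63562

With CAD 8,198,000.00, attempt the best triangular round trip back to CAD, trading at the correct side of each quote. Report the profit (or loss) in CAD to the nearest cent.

Best loop CAD → ZAR → EUR → CAD:
CAD 8,198,000.00 ÷ 0.068002 (buy ZAR at ask) = ZAR 120,555,277.79
ZAR 120,555,277.79 ÷ 23.057 (buy EUR at ask) = EUR 5,228,576.04
EUR 5,228,576.04 ÷ 0.63562 (buy CAD at ask) = CAD 8,225,946.39

Net profit: CAD 27,946.39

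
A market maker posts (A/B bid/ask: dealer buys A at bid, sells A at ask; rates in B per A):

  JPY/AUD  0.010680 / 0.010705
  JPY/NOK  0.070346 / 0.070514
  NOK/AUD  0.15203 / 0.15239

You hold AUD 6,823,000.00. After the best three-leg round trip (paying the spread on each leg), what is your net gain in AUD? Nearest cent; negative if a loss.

Best loop AUD → JPY → NOK → AUD:
AUD 6,823,000.00 ÷ 0.010705 (buy JPY at ask) = JPY 637,365,717
JPY 637,365,717 × 0.070346 (sell JPY at bid) = NOK 44,836,128.72
NOK 44,836,128.72 × 0.15203 (sell NOK at bid) = AUD 6,816,436.65

Net result: AUD -6,563.35 (no profitable arbitrage after spreads)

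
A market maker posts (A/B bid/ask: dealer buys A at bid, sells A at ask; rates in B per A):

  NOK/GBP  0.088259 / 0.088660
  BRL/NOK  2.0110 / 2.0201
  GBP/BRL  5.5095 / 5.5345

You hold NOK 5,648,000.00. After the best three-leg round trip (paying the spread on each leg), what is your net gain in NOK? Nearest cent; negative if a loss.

Net profit: NOK 49,911.52

Best loop NOK → BRL → GBP → NOK:
NOK 5,648,000.00 ÷ 2.0201 (buy BRL at ask) = BRL 2,795,901.19
BRL 2,795,901.19 ÷ 5.5345 (buy GBP at ask) = GBP 505,176.83
GBP 505,176.83 ÷ 0.088660 (buy NOK at ask) = NOK 5,697,911.52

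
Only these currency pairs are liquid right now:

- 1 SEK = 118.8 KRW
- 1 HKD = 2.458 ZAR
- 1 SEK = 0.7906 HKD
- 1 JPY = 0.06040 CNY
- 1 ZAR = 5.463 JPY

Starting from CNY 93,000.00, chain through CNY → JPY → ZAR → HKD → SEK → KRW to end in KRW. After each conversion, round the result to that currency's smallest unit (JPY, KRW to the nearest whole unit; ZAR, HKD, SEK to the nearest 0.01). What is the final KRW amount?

CNY 93,000.00 ÷ 0.06040 = JPY 1,539,735
JPY 1,539,735 ÷ 5.463 = ZAR 281,847.89
ZAR 281,847.89 ÷ 2.458 = HKD 114,665.54
HKD 114,665.54 ÷ 0.7906 = SEK 145,036.10
SEK 145,036.10 × 118.8 = KRW 17,230,289

KRW 17,230,289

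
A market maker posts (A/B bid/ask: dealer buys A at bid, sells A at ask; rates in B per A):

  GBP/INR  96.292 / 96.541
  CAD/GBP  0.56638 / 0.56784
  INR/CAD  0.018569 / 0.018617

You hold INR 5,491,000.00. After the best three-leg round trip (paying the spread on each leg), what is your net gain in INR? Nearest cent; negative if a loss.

Best loop INR → CAD → GBP → INR:
INR 5,491,000.00 × 0.018569 (sell INR at bid) = CAD 101,962.38
CAD 101,962.38 × 0.56638 (sell CAD at bid) = GBP 57,749.45
GBP 57,749.45 × 96.292 (sell GBP at bid) = INR 5,560,810.25

Net profit: INR 69,810.25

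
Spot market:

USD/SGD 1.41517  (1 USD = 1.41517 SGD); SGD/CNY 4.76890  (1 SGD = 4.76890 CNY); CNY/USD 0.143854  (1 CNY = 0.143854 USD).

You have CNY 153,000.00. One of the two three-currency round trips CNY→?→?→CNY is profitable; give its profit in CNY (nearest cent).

Profit: CNY 4,595.08

Profitable loop is CNY → SGD → USD → CNY:
CNY 153,000.00 ÷ 4.76890 = SGD 32,082.87
SGD 32,082.87 ÷ 1.41517 = USD 22,670.68
USD 22,670.68 ÷ 0.143854 = CNY 157,595.08
Profit = CNY 157,595.08 − CNY 153,000.00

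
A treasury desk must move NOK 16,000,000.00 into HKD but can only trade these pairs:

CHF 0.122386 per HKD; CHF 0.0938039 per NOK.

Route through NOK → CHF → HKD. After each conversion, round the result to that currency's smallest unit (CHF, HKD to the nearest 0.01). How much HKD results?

NOK 16,000,000.00 × 0.0938039 = CHF 1,500,862.40
CHF 1,500,862.40 ÷ 0.122386 = HKD 12,263,350.38

HKD 12,263,350.38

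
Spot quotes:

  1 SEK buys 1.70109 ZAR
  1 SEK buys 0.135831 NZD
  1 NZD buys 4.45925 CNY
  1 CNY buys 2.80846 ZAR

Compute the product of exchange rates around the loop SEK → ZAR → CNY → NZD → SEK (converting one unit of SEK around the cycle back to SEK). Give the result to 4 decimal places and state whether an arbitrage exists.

Around SEK → ZAR → CNY → NZD → SEK: 1 × 1.70109 ÷ 2.80846 ÷ 4.45925 ÷ 0.135831 = 0.999996
Product ≈ 1 (deviation 0.000%, within rounding noise).

1.0000 (no arbitrage)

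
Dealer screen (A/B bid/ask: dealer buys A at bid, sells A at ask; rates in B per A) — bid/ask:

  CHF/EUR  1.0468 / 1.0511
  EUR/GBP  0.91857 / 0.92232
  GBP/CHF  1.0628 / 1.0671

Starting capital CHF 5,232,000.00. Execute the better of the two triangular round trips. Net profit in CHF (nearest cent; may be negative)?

Net profit: CHF 114,816.17

Best loop CHF → EUR → GBP → CHF:
CHF 5,232,000.00 × 1.0468 (sell CHF at bid) = EUR 5,476,857.60
EUR 5,476,857.60 × 0.91857 (sell EUR at bid) = GBP 5,030,877.09
GBP 5,030,877.09 × 1.0628 (sell GBP at bid) = CHF 5,346,816.17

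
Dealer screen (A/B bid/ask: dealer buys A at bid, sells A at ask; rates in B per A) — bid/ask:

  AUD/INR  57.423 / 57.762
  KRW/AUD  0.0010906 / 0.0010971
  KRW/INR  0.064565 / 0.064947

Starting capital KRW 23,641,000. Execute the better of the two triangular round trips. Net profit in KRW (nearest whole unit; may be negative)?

Net profit: KRW 445,548

Best loop KRW → INR → AUD → KRW:
KRW 23,641,000 × 0.064565 (sell KRW at bid) = INR 1,526,381.17
INR 1,526,381.17 ÷ 57.762 (buy AUD at ask) = AUD 26,425.35
AUD 26,425.35 ÷ 0.0010971 (buy KRW at ask) = KRW 24,086,548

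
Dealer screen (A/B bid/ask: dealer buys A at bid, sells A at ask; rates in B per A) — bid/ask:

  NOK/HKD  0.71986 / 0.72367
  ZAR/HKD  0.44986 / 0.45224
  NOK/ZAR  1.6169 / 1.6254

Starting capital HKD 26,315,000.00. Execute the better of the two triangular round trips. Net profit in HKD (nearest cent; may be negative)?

Net profit: HKD 134,858.02

Best loop HKD → NOK → ZAR → HKD:
HKD 26,315,000.00 ÷ 0.72367 (buy NOK at ask) = NOK 36,363,259.50
NOK 36,363,259.50 × 1.6169 (sell NOK at bid) = ZAR 58,795,754.28
ZAR 58,795,754.28 × 0.44986 (sell ZAR at bid) = HKD 26,449,858.02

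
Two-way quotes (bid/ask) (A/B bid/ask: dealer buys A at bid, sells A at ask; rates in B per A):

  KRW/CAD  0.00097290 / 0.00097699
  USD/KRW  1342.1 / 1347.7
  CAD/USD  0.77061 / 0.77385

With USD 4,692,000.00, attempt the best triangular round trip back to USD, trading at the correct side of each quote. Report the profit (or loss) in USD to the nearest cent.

Net profit: USD 29,127.44

Best loop USD → KRW → CAD → USD:
USD 4,692,000.00 × 1342.1 (sell USD at bid) = KRW 6,297,133,200
KRW 6,297,133,200 × 0.00097290 (sell KRW at bid) = CAD 6,126,480.89
CAD 6,126,480.89 × 0.77061 (sell CAD at bid) = USD 4,721,127.44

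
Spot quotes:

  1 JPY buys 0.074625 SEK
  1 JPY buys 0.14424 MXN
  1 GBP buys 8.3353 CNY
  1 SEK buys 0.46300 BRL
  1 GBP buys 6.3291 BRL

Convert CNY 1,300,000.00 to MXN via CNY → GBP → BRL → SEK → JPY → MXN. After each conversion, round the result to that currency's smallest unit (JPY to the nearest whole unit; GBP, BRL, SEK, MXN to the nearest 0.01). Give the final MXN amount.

MXN 4,120,827.61

CNY 1,300,000.00 ÷ 8.3353 = GBP 155,963.19
GBP 155,963.19 × 6.3291 = BRL 987,106.63
BRL 987,106.63 ÷ 0.46300 = SEK 2,131,979.76
SEK 2,131,979.76 ÷ 0.074625 = JPY 28,569,243
JPY 28,569,243 × 0.14424 = MXN 4,120,827.61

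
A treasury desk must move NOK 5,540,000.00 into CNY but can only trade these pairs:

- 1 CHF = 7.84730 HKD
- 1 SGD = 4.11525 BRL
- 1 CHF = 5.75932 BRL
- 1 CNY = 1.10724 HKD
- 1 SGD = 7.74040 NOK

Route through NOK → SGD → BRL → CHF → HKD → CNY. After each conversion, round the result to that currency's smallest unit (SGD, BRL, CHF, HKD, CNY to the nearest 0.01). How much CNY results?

CNY 3,624,514.74

NOK 5,540,000.00 ÷ 7.74040 = SGD 715,725.29
SGD 715,725.29 × 4.11525 = BRL 2,945,388.50
BRL 2,945,388.50 ÷ 5.75932 = CHF 511,412.55
CHF 511,412.55 × 7.84730 = HKD 4,013,207.70
HKD 4,013,207.70 ÷ 1.10724 = CNY 3,624,514.74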